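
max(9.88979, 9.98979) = 9.98979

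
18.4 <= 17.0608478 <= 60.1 False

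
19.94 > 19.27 True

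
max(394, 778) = 778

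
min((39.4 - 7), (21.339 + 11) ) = 32.339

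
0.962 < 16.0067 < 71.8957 True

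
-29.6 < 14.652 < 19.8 True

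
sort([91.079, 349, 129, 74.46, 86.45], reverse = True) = [349, 129, 91.079, 86.45, 74.46]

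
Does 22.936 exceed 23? No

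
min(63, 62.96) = 62.96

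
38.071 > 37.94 True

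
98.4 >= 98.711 False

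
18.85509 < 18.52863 False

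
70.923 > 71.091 False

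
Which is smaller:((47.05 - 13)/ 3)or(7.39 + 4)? ((47.05 - 13)/ 3)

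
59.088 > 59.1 False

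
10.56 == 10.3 False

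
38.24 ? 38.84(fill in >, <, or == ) <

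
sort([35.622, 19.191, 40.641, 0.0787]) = [0.0787, 19.191, 35.622, 40.641]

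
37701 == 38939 False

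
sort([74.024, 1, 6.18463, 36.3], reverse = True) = [74.024, 36.3, 6.18463, 1]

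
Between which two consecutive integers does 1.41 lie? 1 and 2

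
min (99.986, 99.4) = 99.4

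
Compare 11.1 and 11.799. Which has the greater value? 11.799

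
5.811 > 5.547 True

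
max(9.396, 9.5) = 9.5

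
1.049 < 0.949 False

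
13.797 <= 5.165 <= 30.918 False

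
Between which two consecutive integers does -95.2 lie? -96 and -95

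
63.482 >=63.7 False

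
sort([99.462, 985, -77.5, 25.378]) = [-77.5, 25.378, 99.462, 985]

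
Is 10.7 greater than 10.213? Yes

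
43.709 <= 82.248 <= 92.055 True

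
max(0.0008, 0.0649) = 0.0649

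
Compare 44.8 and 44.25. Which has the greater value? 44.8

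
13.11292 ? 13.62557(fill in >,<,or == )<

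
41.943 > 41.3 True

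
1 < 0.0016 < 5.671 False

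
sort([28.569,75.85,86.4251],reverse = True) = [86.4251,75.85,28.569]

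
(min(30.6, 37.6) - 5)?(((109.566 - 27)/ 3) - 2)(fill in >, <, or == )>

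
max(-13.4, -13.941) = -13.4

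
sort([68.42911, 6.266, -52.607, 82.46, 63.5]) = [-52.607, 6.266, 63.5, 68.42911, 82.46]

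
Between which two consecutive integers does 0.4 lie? 0 and 1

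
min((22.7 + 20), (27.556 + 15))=42.556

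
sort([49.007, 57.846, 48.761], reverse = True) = [57.846, 49.007, 48.761]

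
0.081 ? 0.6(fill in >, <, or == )<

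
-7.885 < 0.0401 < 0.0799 True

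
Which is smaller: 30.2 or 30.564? 30.2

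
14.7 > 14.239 True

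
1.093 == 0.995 False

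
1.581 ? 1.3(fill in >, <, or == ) >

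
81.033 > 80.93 True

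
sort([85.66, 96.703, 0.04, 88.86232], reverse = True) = [96.703, 88.86232, 85.66, 0.04]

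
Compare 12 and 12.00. They are equal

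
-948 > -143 False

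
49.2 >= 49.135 True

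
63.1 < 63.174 True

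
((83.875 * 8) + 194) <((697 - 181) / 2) False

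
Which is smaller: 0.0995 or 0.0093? 0.0093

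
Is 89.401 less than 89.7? Yes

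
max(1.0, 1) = 1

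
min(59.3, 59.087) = 59.087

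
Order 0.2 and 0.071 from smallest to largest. 0.071, 0.2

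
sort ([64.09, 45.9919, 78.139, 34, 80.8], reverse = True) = [80.8, 78.139, 64.09, 45.9919, 34]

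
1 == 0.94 False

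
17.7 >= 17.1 True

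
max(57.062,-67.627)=57.062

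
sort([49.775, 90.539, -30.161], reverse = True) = [90.539, 49.775, -30.161]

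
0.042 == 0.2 False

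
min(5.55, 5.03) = 5.03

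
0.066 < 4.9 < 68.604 True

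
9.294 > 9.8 False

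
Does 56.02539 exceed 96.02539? No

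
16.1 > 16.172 False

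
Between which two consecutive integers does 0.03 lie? 0 and 1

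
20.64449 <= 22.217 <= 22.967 True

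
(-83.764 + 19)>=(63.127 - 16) False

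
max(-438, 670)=670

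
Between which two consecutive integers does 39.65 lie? 39 and 40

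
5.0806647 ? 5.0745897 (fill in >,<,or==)>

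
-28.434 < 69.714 True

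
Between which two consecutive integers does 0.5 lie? 0 and 1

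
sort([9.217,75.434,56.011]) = [9.217,56.011,75.434]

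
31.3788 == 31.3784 False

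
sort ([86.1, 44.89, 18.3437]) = [18.3437, 44.89, 86.1]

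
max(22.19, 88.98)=88.98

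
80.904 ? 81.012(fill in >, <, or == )<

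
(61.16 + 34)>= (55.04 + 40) True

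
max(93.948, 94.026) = 94.026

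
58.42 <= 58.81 True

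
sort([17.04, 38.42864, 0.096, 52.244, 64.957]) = [0.096, 17.04, 38.42864, 52.244, 64.957]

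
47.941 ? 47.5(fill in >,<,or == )>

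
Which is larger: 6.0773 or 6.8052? 6.8052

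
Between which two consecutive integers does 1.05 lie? 1 and 2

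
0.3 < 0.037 False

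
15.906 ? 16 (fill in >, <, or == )<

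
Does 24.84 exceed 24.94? No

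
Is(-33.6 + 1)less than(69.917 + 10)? Yes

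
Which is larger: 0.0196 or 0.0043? 0.0196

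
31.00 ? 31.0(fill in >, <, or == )==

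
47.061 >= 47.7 False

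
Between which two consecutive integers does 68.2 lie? 68 and 69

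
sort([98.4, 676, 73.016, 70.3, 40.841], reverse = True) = [676, 98.4, 73.016, 70.3, 40.841]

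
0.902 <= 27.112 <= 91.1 True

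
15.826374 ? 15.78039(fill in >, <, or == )>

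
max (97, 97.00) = 97.00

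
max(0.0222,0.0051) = 0.0222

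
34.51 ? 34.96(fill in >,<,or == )<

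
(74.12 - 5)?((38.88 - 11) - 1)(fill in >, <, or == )>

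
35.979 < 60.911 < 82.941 True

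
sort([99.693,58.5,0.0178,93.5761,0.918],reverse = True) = [99.693,93.5761,58.5,0.918,0.0178]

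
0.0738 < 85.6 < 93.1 True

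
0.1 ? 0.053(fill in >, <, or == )>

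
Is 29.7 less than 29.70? No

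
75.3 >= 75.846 False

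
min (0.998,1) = 0.998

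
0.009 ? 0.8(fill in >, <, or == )<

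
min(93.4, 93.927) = 93.4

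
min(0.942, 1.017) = 0.942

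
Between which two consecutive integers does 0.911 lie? 0 and 1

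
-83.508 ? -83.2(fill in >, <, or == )<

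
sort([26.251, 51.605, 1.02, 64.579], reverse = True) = [64.579, 51.605, 26.251, 1.02]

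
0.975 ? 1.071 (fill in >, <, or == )<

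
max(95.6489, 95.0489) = 95.6489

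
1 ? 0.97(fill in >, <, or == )>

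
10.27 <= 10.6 True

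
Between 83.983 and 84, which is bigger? 84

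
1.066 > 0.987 True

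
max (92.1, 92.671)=92.671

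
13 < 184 True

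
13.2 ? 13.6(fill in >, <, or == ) <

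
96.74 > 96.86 False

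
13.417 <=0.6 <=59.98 False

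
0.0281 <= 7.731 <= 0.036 False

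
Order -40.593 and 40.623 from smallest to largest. -40.593, 40.623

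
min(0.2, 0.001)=0.001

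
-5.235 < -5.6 False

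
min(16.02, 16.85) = 16.02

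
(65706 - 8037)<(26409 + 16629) False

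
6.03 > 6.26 False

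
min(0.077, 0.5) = 0.077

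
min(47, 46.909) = 46.909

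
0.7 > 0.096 True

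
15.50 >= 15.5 True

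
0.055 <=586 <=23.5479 False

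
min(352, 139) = 139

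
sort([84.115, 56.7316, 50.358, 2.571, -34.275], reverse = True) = [84.115, 56.7316, 50.358, 2.571, -34.275]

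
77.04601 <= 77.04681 True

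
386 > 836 False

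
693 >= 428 True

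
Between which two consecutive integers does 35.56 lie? 35 and 36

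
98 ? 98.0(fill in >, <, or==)==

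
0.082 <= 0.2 True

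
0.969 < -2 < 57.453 False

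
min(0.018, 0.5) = 0.018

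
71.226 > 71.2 True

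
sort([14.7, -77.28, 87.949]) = [-77.28, 14.7, 87.949]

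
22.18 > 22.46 False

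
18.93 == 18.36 False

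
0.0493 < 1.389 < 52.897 True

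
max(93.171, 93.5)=93.5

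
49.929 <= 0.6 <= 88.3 False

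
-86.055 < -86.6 False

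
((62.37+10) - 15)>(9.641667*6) False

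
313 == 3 False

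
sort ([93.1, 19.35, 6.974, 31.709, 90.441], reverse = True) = [93.1, 90.441, 31.709, 19.35, 6.974]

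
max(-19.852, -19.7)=-19.7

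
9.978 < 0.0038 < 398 False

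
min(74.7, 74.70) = 74.7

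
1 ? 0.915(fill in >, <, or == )>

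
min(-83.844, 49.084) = -83.844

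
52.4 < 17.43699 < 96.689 False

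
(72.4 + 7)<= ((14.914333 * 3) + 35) True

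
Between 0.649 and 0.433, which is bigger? 0.649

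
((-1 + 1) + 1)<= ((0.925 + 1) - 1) False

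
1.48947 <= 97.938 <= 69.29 False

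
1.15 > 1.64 False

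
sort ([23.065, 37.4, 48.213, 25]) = [23.065, 25, 37.4, 48.213]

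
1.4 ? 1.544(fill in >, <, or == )<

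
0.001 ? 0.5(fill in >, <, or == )<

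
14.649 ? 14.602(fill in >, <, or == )>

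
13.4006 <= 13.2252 False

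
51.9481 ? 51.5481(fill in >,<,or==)>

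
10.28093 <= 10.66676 True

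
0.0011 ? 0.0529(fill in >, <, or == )<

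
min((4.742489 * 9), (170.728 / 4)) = 42.682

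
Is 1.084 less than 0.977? No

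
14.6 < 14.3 False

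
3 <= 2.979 False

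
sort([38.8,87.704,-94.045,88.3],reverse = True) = [88.3,87.704,38.8,-94.045]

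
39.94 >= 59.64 False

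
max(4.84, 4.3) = 4.84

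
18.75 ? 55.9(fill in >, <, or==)<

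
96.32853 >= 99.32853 False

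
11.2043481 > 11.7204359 False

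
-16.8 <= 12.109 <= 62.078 True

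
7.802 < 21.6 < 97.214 True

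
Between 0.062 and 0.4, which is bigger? 0.4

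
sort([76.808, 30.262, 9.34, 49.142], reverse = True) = [76.808, 49.142, 30.262, 9.34]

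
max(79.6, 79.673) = 79.673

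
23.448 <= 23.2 False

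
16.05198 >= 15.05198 True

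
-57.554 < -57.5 True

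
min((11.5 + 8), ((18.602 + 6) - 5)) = 19.5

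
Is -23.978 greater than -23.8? No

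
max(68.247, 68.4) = 68.4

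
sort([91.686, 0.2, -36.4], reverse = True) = [91.686, 0.2, -36.4]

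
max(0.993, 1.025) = 1.025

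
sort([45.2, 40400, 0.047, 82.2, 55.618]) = [0.047, 45.2, 55.618, 82.2, 40400]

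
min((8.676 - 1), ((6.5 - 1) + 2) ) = 7.5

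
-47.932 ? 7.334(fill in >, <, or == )<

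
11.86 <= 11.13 False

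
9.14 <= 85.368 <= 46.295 False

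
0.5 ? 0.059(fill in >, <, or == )>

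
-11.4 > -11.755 True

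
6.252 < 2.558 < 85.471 False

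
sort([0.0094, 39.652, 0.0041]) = [0.0041, 0.0094, 39.652]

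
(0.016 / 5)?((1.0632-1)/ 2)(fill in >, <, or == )<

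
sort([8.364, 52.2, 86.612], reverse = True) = [86.612, 52.2, 8.364]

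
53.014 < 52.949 False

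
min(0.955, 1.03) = 0.955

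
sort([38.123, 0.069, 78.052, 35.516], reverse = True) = [78.052, 38.123, 35.516, 0.069]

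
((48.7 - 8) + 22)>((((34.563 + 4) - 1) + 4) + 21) True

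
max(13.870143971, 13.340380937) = 13.870143971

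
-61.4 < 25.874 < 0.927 False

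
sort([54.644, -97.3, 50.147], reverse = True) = [54.644, 50.147, -97.3]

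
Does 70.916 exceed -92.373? Yes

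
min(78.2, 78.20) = 78.2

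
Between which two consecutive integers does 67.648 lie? 67 and 68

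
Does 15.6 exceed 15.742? No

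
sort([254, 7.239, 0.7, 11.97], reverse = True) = [254, 11.97, 7.239, 0.7]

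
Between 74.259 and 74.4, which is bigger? 74.4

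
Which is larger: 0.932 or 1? 1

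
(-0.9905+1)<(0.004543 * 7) True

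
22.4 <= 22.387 False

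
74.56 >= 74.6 False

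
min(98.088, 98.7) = 98.088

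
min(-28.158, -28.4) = -28.4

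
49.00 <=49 True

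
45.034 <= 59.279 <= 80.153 True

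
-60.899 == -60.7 False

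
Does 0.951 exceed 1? No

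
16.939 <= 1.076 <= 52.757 False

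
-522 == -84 False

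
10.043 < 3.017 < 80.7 False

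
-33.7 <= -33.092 True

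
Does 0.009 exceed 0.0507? No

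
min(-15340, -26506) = -26506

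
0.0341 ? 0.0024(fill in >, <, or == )>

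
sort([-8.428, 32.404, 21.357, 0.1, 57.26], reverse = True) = [57.26, 32.404, 21.357, 0.1, -8.428]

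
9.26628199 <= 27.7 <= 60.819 True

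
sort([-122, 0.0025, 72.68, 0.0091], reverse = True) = [72.68, 0.0091, 0.0025, -122]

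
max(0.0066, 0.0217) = 0.0217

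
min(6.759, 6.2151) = 6.2151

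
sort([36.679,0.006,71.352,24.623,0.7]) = [0.006,0.7,24.623,36.679,71.352]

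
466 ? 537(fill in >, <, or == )<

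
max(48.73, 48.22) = 48.73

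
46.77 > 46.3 True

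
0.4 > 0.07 True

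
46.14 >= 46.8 False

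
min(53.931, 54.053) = 53.931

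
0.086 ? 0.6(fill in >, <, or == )<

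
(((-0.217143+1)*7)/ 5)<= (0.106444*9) False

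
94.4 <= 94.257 False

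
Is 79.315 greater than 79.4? No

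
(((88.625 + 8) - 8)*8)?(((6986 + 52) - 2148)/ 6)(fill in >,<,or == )<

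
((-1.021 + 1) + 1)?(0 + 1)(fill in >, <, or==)<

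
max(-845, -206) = -206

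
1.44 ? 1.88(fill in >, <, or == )<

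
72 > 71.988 True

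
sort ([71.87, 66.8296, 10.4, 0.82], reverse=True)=[71.87, 66.8296, 10.4, 0.82]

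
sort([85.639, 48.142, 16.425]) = [16.425, 48.142, 85.639]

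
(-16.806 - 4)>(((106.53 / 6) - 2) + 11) False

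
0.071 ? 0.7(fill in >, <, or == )<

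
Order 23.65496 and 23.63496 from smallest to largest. 23.63496,23.65496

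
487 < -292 False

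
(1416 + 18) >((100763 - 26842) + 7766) False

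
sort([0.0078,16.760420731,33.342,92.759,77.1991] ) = [0.0078,16.760420731,33.342,77.1991,92.759]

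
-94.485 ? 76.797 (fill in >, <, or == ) <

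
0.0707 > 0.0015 True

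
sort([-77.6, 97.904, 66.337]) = [-77.6, 66.337, 97.904]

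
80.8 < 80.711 False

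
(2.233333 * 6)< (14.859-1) True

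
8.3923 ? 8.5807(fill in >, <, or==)<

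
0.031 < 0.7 True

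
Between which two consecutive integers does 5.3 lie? 5 and 6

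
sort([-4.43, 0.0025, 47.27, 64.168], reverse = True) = [64.168, 47.27, 0.0025, -4.43]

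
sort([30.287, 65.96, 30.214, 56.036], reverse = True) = [65.96, 56.036, 30.287, 30.214]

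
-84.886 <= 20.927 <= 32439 True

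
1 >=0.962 True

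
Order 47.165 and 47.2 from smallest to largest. 47.165, 47.2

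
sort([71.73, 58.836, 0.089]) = [0.089, 58.836, 71.73]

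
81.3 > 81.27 True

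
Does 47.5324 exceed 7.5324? Yes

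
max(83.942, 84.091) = 84.091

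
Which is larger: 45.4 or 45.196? 45.4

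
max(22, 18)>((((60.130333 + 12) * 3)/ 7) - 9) True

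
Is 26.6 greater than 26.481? Yes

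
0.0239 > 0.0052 True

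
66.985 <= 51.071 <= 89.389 False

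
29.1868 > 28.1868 True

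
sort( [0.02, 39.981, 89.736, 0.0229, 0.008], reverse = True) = [89.736, 39.981, 0.0229, 0.02, 0.008]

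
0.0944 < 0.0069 False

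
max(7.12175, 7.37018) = 7.37018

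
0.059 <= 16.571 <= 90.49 True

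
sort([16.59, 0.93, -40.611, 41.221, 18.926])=[-40.611, 0.93, 16.59, 18.926, 41.221]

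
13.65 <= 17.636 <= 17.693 True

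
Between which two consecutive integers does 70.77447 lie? 70 and 71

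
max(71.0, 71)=71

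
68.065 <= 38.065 False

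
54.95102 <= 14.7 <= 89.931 False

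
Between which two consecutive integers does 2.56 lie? 2 and 3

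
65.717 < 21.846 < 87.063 False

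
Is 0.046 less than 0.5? Yes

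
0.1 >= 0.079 True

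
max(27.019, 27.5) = 27.5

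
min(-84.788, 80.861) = -84.788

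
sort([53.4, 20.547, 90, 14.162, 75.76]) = [14.162, 20.547, 53.4, 75.76, 90]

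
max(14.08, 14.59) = 14.59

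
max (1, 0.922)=1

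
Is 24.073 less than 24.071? No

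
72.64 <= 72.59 False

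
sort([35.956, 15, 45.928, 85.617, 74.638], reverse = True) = [85.617, 74.638, 45.928, 35.956, 15]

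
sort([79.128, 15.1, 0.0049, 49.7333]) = [0.0049, 15.1, 49.7333, 79.128]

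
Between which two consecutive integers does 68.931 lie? 68 and 69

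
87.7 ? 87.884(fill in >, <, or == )<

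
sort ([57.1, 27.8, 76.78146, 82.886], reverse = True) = [82.886, 76.78146, 57.1, 27.8]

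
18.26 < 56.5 True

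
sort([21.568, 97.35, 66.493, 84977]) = [21.568, 66.493, 97.35, 84977]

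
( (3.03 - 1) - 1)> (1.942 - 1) True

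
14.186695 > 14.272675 False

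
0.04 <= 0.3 True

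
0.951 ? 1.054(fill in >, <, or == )<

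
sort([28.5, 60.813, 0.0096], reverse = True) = [60.813, 28.5, 0.0096]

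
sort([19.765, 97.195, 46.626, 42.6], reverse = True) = [97.195, 46.626, 42.6, 19.765]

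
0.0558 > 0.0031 True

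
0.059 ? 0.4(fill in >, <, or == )<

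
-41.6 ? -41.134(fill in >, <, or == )<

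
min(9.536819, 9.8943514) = 9.536819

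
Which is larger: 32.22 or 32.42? 32.42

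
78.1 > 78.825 False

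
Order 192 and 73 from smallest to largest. 73, 192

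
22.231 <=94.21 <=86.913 False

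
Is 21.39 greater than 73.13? No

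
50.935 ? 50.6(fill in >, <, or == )>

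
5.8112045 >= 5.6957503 True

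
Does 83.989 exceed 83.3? Yes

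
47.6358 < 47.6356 False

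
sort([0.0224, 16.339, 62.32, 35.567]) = [0.0224, 16.339, 35.567, 62.32]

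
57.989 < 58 True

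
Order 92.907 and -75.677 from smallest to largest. -75.677, 92.907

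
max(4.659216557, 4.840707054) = 4.840707054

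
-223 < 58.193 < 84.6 True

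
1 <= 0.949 False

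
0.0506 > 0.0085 True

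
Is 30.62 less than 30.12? No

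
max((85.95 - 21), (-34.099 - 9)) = 64.95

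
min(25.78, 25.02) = 25.02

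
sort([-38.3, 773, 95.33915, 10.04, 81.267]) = [-38.3, 10.04, 81.267, 95.33915, 773]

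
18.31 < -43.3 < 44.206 False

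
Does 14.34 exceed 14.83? No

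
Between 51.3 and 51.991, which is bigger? 51.991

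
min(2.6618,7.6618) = 2.6618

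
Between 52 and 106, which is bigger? 106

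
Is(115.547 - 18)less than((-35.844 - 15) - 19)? No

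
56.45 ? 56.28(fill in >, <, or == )>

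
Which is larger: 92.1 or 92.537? 92.537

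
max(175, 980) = 980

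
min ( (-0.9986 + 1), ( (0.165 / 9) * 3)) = 0.0014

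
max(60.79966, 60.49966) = 60.79966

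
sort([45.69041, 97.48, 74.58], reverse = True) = [97.48, 74.58, 45.69041]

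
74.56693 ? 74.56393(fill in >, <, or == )>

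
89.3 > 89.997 False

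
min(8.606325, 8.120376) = 8.120376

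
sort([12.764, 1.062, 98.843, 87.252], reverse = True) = [98.843, 87.252, 12.764, 1.062]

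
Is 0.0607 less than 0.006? No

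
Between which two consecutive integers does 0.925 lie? 0 and 1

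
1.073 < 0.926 False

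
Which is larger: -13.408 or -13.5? -13.408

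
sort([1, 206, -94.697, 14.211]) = [-94.697, 1, 14.211, 206]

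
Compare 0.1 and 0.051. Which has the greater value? 0.1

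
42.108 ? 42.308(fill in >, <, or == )<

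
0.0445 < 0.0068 False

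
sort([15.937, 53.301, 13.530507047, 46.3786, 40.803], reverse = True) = [53.301, 46.3786, 40.803, 15.937, 13.530507047]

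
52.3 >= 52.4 False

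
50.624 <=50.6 False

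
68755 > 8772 True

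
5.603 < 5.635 True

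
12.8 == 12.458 False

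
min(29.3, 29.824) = 29.3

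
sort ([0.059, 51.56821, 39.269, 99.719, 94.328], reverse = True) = [99.719, 94.328, 51.56821, 39.269, 0.059]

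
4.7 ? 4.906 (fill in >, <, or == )<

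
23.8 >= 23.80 True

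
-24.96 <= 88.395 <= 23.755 False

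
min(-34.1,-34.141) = -34.141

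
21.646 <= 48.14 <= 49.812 True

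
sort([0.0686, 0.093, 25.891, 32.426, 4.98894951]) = [0.0686, 0.093, 4.98894951, 25.891, 32.426]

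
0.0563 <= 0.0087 False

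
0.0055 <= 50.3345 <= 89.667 True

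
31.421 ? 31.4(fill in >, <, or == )>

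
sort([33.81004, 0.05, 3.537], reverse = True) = [33.81004, 3.537, 0.05]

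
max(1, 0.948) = 1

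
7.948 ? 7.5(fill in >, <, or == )>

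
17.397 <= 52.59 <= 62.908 True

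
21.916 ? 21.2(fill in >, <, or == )>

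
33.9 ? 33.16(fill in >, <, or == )>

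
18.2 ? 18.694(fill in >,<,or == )<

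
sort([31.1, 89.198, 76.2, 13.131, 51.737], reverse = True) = [89.198, 76.2, 51.737, 31.1, 13.131]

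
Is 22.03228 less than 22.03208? No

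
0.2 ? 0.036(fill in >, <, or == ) >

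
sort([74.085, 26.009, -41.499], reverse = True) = [74.085, 26.009, -41.499]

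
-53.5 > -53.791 True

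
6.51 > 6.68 False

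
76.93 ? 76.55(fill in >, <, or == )>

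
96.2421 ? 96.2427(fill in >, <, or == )<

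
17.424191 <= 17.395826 False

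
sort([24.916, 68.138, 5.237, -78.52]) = [-78.52, 5.237, 24.916, 68.138]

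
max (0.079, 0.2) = 0.2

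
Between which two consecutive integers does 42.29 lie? 42 and 43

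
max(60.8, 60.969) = 60.969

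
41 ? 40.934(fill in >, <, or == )>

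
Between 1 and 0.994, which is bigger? 1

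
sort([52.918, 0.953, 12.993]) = [0.953, 12.993, 52.918]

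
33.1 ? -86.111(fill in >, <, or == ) >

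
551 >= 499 True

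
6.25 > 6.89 False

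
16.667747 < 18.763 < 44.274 True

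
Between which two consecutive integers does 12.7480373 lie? 12 and 13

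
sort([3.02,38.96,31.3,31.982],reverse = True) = [38.96,31.982,31.3,3.02]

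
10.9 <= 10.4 False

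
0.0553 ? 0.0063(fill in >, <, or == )>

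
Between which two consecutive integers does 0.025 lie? 0 and 1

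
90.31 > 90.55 False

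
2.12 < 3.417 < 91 True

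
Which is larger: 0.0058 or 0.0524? 0.0524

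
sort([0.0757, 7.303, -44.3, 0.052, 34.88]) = [-44.3, 0.052, 0.0757, 7.303, 34.88]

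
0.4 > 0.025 True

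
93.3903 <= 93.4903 True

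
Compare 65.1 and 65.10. They are equal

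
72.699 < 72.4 False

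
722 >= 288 True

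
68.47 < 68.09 False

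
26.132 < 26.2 True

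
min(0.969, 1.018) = 0.969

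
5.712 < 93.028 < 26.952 False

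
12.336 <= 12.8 True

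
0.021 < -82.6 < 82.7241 False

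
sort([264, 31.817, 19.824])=[19.824, 31.817, 264]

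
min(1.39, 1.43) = 1.39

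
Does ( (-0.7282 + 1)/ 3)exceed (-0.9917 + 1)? Yes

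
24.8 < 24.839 True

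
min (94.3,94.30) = 94.3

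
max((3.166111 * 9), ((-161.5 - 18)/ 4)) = 28.494999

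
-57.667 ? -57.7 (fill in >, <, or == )>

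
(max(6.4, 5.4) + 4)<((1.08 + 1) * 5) False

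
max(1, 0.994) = 1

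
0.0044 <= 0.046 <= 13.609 True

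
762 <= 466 False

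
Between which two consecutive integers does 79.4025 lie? 79 and 80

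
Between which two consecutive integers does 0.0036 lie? 0 and 1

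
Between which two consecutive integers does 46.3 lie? 46 and 47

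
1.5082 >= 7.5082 False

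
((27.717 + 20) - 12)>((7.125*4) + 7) True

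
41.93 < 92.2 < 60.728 False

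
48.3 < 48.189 False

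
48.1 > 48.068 True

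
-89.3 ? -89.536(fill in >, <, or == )>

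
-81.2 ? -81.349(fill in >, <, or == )>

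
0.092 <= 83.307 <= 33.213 False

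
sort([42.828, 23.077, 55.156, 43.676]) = [23.077, 42.828, 43.676, 55.156]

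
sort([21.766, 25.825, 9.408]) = [9.408, 21.766, 25.825]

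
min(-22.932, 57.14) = -22.932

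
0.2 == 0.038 False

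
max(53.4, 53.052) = 53.4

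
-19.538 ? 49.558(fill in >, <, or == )<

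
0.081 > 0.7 False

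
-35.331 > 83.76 False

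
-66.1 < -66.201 False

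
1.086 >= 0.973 True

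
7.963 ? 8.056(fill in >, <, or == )<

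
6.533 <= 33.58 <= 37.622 True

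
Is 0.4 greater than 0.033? Yes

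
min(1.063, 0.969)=0.969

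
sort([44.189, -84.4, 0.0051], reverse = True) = [44.189, 0.0051, -84.4]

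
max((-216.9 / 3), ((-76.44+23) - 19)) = -72.3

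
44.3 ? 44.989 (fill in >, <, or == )<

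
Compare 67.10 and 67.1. They are equal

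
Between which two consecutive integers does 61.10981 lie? 61 and 62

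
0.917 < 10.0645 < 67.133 True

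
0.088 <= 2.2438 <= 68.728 True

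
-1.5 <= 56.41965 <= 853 True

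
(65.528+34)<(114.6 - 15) True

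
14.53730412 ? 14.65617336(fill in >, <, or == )<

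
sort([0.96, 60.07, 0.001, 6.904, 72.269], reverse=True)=[72.269, 60.07, 6.904, 0.96, 0.001]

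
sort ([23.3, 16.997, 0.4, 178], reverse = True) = [178, 23.3, 16.997, 0.4]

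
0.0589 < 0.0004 False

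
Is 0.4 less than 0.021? No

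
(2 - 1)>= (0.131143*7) True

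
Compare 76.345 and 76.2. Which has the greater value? 76.345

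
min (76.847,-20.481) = -20.481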